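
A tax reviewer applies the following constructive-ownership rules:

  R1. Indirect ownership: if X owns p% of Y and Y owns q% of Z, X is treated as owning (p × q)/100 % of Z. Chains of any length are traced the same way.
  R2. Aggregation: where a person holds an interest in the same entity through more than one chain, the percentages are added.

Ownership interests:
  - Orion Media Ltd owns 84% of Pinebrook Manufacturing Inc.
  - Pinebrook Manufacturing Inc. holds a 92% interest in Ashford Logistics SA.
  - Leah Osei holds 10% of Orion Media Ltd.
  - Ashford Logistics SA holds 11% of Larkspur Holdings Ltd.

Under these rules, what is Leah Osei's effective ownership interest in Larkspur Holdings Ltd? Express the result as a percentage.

Chain via Orion Media Ltd → Pinebrook Manufacturing Inc. → Ashford Logistics SA (R1): 10% × 84% × 92% × 11% = 0.85008% of Larkspur Holdings Ltd.

0.85008%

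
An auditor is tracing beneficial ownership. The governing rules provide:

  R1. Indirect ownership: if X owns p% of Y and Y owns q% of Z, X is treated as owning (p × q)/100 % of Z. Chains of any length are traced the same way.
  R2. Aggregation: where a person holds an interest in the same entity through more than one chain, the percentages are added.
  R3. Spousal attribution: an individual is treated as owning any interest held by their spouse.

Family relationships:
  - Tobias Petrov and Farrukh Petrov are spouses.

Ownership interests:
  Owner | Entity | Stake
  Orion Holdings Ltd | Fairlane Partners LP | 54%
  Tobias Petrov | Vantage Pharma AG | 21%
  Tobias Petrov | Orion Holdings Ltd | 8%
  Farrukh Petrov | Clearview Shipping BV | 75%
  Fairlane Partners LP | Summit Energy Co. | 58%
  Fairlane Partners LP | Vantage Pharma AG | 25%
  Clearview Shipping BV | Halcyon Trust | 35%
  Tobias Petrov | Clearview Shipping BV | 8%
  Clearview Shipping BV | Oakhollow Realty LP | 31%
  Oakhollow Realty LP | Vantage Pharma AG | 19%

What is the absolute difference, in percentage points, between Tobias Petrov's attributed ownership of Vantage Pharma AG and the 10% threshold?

By spousal attribution (R3), Tobias Petrov is treated as also owning Farrukh Petrov's interest in Clearview Shipping BV, giving 8% + 75% = 83%.
Chain via Orion Holdings Ltd → Fairlane Partners LP (R1): 8% × 54% × 25% = 1.08% of Vantage Pharma AG.
Chain via Clearview Shipping BV → Oakhollow Realty LP (R1): 83% × 31% × 19% = 4.8887% of Vantage Pharma AG.
Direct interest in Vantage Pharma AG: 21%.
Aggregating (R2): 1.08% + 4.8887% + 21% = 26.9687%.
26.9687% exceeds the 10% threshold by 16.9687 percentage points.

16.9687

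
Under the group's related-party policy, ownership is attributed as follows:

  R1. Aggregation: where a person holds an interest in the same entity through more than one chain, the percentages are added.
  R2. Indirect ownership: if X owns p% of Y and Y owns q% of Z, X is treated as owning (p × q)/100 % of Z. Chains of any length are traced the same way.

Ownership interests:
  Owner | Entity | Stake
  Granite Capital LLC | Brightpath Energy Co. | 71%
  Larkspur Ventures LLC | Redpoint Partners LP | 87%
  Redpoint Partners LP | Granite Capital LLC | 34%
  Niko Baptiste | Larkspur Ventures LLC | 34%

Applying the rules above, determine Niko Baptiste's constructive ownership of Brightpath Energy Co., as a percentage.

7.140612%

Chain via Larkspur Ventures LLC → Redpoint Partners LP → Granite Capital LLC (R2): 34% × 87% × 34% × 71% = 7.140612% of Brightpath Energy Co.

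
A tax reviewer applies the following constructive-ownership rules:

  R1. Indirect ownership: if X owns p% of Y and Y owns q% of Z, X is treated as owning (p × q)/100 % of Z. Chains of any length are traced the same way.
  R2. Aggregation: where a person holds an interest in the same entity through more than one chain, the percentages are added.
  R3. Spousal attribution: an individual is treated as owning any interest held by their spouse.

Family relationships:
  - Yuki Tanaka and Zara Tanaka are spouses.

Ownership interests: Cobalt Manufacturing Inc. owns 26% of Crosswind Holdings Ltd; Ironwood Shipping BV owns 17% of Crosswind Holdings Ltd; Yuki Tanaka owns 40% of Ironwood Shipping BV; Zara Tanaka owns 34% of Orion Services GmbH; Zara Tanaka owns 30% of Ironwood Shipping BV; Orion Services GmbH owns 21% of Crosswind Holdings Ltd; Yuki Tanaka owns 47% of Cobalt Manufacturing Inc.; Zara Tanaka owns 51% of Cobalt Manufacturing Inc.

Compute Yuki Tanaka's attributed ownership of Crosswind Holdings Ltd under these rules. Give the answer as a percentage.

By spousal attribution (R3), Yuki Tanaka is treated as also owning Zara Tanaka's interest in Cobalt Manufacturing Inc, giving 47% + 51% = 98%.
By spousal attribution (R3), Yuki Tanaka is treated as also owning Zara Tanaka's interest in Ironwood Shipping BV, giving 40% + 30% = 70%.
By spousal attribution (R3), Yuki Tanaka is treated as owning Zara Tanaka's 34% interest in Orion Services GmbH.
Chain via Cobalt Manufacturing Inc. (R1): 98% × 26% = 25.48% of Crosswind Holdings Ltd.
Chain via Ironwood Shipping BV (R1): 70% × 17% = 11.9% of Crosswind Holdings Ltd.
Chain via Orion Services GmbH (R1): 34% × 21% = 7.14% of Crosswind Holdings Ltd.
Aggregating (R2): 25.48% + 11.9% + 7.14% = 44.52%.

44.52%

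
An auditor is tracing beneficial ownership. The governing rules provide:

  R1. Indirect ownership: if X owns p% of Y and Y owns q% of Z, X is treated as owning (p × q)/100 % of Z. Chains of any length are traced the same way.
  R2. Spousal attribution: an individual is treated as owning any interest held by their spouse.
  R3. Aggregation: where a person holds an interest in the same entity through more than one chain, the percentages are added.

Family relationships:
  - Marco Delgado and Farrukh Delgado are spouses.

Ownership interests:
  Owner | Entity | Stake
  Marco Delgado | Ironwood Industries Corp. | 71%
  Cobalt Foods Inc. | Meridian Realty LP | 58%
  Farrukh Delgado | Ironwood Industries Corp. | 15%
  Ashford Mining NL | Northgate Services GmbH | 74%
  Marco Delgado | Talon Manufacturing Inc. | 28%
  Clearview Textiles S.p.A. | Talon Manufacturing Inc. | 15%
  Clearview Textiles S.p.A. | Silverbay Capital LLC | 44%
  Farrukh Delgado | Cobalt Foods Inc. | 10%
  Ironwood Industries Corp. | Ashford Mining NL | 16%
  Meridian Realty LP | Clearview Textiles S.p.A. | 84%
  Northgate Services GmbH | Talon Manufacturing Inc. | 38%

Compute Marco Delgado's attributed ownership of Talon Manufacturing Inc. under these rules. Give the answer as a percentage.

32.600112%

By spousal attribution (R2), Marco Delgado is treated as also owning Farrukh Delgado's interest in Ironwood Industries Corp, giving 71% + 15% = 86%.
By spousal attribution (R2), Marco Delgado is treated as owning Farrukh Delgado's 10% interest in Cobalt Foods Inc.
Chain via Ironwood Industries Corp. → Ashford Mining NL → Northgate Services GmbH (R1): 86% × 16% × 74% × 38% = 3.869312% of Talon Manufacturing Inc.
Direct interest in Talon Manufacturing Inc: 28%.
Chain via Cobalt Foods Inc. → Meridian Realty LP → Clearview Textiles S.p.A. (R1): 10% × 58% × 84% × 15% = 0.7308% of Talon Manufacturing Inc.
Aggregating (R3): 3.869312% + 28% + 0.7308% = 32.600112%.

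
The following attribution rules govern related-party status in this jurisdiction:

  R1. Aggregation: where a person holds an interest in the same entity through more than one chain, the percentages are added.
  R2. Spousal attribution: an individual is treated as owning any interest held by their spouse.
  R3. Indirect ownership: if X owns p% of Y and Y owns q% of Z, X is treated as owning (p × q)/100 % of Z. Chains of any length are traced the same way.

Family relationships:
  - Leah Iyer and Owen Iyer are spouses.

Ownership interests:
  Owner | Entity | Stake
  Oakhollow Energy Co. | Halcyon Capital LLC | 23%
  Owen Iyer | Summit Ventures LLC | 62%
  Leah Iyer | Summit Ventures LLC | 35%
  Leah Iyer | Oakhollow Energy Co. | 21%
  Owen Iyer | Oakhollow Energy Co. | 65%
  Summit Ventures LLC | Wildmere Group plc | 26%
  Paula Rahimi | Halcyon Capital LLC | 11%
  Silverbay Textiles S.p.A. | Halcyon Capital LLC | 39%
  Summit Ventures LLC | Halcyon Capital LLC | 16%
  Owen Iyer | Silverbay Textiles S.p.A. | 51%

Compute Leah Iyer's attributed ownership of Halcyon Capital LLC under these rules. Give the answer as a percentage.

By spousal attribution (R2), Leah Iyer is treated as also owning Owen Iyer's interest in Oakhollow Energy Co, giving 21% + 65% = 86%.
By spousal attribution (R2), Leah Iyer is treated as also owning Owen Iyer's interest in Summit Ventures LLC, giving 35% + 62% = 97%.
By spousal attribution (R2), Leah Iyer is treated as owning Owen Iyer's 51% interest in Silverbay Textiles S.p.A.
Chain via Oakhollow Energy Co. (R3): 86% × 23% = 19.78% of Halcyon Capital LLC.
Chain via Summit Ventures LLC (R3): 97% × 16% = 15.52% of Halcyon Capital LLC.
Chain via Silverbay Textiles S.p.A. (R3): 51% × 39% = 19.89% of Halcyon Capital LLC.
Aggregating (R1): 19.78% + 15.52% + 19.89% = 55.19%.

55.19%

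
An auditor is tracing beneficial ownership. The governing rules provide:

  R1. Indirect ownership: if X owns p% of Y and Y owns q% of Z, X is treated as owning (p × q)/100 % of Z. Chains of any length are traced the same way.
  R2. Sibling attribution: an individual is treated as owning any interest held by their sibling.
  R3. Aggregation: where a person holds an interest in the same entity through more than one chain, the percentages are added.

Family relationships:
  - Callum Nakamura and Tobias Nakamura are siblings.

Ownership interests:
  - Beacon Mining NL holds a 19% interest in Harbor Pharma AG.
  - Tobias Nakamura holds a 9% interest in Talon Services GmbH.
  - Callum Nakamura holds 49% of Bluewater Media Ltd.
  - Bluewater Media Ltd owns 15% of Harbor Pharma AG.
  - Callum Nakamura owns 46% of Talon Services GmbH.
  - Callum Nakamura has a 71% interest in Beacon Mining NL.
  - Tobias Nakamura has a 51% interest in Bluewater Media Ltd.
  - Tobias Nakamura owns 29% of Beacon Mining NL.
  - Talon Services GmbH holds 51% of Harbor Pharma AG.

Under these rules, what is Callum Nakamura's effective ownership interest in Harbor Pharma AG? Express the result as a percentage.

62.05%

By sibling attribution (R2), Callum Nakamura is treated as also owning Tobias Nakamura's interest in Talon Services GmbH, giving 46% + 9% = 55%.
By sibling attribution (R2), Callum Nakamura is treated as also owning Tobias Nakamura's interest in Beacon Mining NL, giving 71% + 29% = 100%.
By sibling attribution (R2), Callum Nakamura is treated as also owning Tobias Nakamura's interest in Bluewater Media Ltd, giving 49% + 51% = 100%.
Chain via Talon Services GmbH (R1): 55% × 51% = 28.05% of Harbor Pharma AG.
Chain via Beacon Mining NL (R1): 100% × 19% = 19% of Harbor Pharma AG.
Chain via Bluewater Media Ltd (R1): 100% × 15% = 15% of Harbor Pharma AG.
Aggregating (R3): 28.05% + 19% + 15% = 62.05%.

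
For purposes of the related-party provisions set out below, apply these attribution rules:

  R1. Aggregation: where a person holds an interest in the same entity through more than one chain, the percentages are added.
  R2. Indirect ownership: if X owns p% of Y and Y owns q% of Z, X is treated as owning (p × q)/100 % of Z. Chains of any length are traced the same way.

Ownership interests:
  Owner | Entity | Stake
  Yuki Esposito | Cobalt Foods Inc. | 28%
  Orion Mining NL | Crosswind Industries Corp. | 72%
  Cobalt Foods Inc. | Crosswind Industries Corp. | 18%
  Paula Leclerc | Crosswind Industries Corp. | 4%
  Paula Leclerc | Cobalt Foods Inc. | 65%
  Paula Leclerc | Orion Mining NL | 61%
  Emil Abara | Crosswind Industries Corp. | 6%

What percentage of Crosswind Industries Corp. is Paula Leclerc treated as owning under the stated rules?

59.62%

Chain via Orion Mining NL (R2): 61% × 72% = 43.92% of Crosswind Industries Corp.
Chain via Cobalt Foods Inc. (R2): 65% × 18% = 11.7% of Crosswind Industries Corp.
Direct interest in Crosswind Industries Corp: 4%.
Aggregating (R1): 43.92% + 11.7% + 4% = 59.62%.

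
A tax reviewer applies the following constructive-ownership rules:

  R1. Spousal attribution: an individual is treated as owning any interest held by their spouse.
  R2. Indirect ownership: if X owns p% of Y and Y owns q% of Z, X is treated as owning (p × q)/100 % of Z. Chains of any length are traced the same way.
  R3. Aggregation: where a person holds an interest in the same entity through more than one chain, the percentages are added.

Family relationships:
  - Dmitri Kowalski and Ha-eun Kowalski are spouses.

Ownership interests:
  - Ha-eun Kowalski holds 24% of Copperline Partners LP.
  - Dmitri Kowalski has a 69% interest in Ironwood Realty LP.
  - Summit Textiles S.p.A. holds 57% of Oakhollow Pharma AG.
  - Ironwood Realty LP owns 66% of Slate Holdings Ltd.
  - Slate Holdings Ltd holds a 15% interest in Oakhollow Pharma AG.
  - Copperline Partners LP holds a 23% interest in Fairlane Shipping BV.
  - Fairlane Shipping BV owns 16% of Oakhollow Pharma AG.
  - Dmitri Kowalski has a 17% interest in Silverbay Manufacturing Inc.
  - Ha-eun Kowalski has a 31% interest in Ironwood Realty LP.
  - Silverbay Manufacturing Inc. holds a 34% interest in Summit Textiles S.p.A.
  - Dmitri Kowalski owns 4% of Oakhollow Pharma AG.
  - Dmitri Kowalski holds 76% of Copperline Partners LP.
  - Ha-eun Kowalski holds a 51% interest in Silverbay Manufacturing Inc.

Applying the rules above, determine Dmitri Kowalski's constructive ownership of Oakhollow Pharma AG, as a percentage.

By spousal attribution (R1), Dmitri Kowalski is treated as also owning Ha-eun Kowalski's interest in Ironwood Realty LP, giving 69% + 31% = 100%.
By spousal attribution (R1), Dmitri Kowalski is treated as also owning Ha-eun Kowalski's interest in Copperline Partners LP, giving 76% + 24% = 100%.
By spousal attribution (R1), Dmitri Kowalski is treated as also owning Ha-eun Kowalski's interest in Silverbay Manufacturing Inc, giving 17% + 51% = 68%.
Chain via Ironwood Realty LP → Slate Holdings Ltd (R2): 100% × 66% × 15% = 9.9% of Oakhollow Pharma AG.
Chain via Copperline Partners LP → Fairlane Shipping BV (R2): 100% × 23% × 16% = 3.68% of Oakhollow Pharma AG.
Chain via Silverbay Manufacturing Inc. → Summit Textiles S.p.A. (R2): 68% × 34% × 57% = 13.1784% of Oakhollow Pharma AG.
Direct interest in Oakhollow Pharma AG: 4%.
Aggregating (R3): 9.9% + 3.68% + 13.1784% + 4% = 30.7584%.

30.7584%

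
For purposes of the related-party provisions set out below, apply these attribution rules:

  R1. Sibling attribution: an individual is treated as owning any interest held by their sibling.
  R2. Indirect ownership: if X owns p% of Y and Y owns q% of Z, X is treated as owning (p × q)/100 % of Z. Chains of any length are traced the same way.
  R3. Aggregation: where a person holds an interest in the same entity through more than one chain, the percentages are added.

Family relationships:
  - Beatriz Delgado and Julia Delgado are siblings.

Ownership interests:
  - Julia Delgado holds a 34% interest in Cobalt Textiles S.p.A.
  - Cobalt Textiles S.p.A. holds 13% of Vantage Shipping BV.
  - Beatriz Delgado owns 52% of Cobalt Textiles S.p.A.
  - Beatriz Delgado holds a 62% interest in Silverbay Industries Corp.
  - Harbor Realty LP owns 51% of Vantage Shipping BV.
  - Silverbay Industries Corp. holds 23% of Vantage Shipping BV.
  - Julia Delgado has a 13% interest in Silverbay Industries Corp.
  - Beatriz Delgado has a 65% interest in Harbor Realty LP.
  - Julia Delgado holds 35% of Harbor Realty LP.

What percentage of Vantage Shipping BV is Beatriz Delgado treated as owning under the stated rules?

By sibling attribution (R1), Beatriz Delgado is treated as also owning Julia Delgado's interest in Cobalt Textiles S.p.A, giving 52% + 34% = 86%.
By sibling attribution (R1), Beatriz Delgado is treated as also owning Julia Delgado's interest in Silverbay Industries Corp, giving 62% + 13% = 75%.
By sibling attribution (R1), Beatriz Delgado is treated as also owning Julia Delgado's interest in Harbor Realty LP, giving 65% + 35% = 100%.
Chain via Cobalt Textiles S.p.A. (R2): 86% × 13% = 11.18% of Vantage Shipping BV.
Chain via Silverbay Industries Corp. (R2): 75% × 23% = 17.25% of Vantage Shipping BV.
Chain via Harbor Realty LP (R2): 100% × 51% = 51% of Vantage Shipping BV.
Aggregating (R3): 11.18% + 17.25% + 51% = 79.43%.

79.43%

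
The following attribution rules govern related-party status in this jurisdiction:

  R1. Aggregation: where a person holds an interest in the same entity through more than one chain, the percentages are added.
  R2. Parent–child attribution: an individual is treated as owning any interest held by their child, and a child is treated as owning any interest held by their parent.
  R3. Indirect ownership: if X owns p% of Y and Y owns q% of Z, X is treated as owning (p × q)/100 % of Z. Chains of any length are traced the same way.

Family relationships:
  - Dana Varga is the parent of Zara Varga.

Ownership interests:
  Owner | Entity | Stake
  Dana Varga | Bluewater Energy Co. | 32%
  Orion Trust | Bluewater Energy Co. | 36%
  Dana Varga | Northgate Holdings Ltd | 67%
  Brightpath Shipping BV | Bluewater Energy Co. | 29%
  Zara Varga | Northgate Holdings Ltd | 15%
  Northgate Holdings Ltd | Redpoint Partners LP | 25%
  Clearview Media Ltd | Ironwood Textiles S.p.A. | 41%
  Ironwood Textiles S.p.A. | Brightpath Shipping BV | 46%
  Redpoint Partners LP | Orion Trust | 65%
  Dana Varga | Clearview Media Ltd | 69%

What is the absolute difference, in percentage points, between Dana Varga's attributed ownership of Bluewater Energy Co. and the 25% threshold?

15.570886

By parent–child attribution (R2), Dana Varga is treated as also owning Zara Varga's interest in Northgate Holdings Ltd, giving 67% + 15% = 82%.
Chain via Northgate Holdings Ltd → Redpoint Partners LP → Orion Trust (R3): 82% × 25% × 65% × 36% = 4.797% of Bluewater Energy Co.
Chain via Clearview Media Ltd → Ironwood Textiles S.p.A. → Brightpath Shipping BV (R3): 69% × 41% × 46% × 29% = 3.773886% of Bluewater Energy Co.
Direct interest in Bluewater Energy Co: 32%.
Aggregating (R1): 4.797% + 3.773886% + 32% = 40.570886%.
40.570886% exceeds the 25% threshold by 15.570886 percentage points.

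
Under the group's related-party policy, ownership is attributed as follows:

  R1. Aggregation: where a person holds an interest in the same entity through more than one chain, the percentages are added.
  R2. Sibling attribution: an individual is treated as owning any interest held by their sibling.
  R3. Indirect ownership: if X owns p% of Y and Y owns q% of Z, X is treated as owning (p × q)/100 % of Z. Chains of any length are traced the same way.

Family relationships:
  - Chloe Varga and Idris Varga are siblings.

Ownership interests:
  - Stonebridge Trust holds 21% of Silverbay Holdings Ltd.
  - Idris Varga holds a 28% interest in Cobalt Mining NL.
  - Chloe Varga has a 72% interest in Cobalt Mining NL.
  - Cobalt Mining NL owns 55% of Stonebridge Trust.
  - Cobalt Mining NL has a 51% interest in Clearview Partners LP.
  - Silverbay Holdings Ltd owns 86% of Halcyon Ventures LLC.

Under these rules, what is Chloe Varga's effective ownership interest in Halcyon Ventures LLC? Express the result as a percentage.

9.933%

By sibling attribution (R2), Chloe Varga is treated as also owning Idris Varga's interest in Cobalt Mining NL, giving 72% + 28% = 100%.
Chain via Cobalt Mining NL → Stonebridge Trust → Silverbay Holdings Ltd (R3): 100% × 55% × 21% × 86% = 9.933% of Halcyon Ventures LLC.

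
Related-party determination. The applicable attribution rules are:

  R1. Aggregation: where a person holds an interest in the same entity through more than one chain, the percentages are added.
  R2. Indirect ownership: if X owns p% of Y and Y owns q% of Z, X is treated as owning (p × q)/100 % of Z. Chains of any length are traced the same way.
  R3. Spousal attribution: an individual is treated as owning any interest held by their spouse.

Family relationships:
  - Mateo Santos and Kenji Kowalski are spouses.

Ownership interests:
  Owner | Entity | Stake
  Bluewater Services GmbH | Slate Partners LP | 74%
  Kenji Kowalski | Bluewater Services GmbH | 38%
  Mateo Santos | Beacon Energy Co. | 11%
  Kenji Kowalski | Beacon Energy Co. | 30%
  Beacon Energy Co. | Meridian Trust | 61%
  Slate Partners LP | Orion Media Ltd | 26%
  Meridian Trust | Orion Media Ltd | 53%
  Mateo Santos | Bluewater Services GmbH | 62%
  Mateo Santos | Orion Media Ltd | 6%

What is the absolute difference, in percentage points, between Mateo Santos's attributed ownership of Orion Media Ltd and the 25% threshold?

13.4953

By spousal attribution (R3), Mateo Santos is treated as also owning Kenji Kowalski's interest in Bluewater Services GmbH, giving 62% + 38% = 100%.
By spousal attribution (R3), Mateo Santos is treated as also owning Kenji Kowalski's interest in Beacon Energy Co, giving 11% + 30% = 41%.
Chain via Bluewater Services GmbH → Slate Partners LP (R2): 100% × 74% × 26% = 19.24% of Orion Media Ltd.
Chain via Beacon Energy Co. → Meridian Trust (R2): 41% × 61% × 53% = 13.2553% of Orion Media Ltd.
Direct interest in Orion Media Ltd: 6%.
Aggregating (R1): 19.24% + 13.2553% + 6% = 38.4953%.
38.4953% exceeds the 25% threshold by 13.4953 percentage points.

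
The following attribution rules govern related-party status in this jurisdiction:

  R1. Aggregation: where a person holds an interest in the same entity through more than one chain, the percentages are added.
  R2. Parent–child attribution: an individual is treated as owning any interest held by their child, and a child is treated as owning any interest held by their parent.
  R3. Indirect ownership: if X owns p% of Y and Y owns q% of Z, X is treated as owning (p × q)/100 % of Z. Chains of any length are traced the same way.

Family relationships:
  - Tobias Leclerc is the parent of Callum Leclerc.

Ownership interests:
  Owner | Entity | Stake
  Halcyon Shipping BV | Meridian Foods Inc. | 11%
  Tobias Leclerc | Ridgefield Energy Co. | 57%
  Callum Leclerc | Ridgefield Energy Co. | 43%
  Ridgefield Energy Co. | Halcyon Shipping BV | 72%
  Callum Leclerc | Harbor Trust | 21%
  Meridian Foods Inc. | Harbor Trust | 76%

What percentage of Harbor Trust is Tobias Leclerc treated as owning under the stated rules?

27.0192%

By parent–child attribution (R2), Tobias Leclerc is treated as also owning Callum Leclerc's interest in Ridgefield Energy Co, giving 57% + 43% = 100%.
By parent–child attribution (R2), Tobias Leclerc is treated as owning Callum Leclerc's 21% interest in Harbor Trust.
Chain via Ridgefield Energy Co. → Halcyon Shipping BV → Meridian Foods Inc. (R3): 100% × 72% × 11% × 76% = 6.0192% of Harbor Trust.
Direct interest in Harbor Trust: 21%.
Aggregating (R1): 6.0192% + 21% = 27.0192%.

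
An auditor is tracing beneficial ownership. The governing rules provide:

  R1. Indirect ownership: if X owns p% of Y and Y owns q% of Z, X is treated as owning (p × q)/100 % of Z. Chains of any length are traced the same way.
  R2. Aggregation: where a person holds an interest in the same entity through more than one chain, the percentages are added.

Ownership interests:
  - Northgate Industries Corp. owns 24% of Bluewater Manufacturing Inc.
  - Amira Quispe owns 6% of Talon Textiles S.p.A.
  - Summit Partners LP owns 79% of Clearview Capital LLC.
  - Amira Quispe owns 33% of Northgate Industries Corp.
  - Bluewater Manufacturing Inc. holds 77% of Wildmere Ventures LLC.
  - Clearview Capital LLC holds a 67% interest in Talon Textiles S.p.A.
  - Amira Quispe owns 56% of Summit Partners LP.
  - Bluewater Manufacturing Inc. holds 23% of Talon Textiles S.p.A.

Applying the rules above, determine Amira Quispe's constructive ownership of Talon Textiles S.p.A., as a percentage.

Chain via Summit Partners LP → Clearview Capital LLC (R1): 56% × 79% × 67% = 29.6408% of Talon Textiles S.p.A.
Chain via Northgate Industries Corp. → Bluewater Manufacturing Inc. (R1): 33% × 24% × 23% = 1.8216% of Talon Textiles S.p.A.
Direct interest in Talon Textiles S.p.A: 6%.
Aggregating (R2): 29.6408% + 1.8216% + 6% = 37.4624%.

37.4624%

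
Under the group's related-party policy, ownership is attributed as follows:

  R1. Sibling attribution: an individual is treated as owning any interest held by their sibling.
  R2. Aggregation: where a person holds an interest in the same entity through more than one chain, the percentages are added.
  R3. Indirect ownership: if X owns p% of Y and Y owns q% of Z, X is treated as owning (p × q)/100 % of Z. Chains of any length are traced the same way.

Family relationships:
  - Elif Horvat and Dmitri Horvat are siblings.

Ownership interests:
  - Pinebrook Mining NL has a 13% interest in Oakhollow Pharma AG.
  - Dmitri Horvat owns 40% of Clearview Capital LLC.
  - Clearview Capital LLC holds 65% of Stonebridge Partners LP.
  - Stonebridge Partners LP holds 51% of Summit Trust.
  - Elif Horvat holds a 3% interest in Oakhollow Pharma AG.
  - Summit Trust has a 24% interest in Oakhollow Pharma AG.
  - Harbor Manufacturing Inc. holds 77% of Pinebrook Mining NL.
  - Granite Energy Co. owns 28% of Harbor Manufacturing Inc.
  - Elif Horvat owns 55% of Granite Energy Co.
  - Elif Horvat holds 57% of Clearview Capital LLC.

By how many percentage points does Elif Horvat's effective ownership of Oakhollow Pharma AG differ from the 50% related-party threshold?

By sibling attribution (R1), Elif Horvat is treated as also owning Dmitri Horvat's interest in Clearview Capital LLC, giving 57% + 40% = 97%.
Chain via Granite Energy Co. → Harbor Manufacturing Inc. → Pinebrook Mining NL (R3): 55% × 28% × 77% × 13% = 1.54154% of Oakhollow Pharma AG.
Chain via Clearview Capital LLC → Stonebridge Partners LP → Summit Trust (R3): 97% × 65% × 51% × 24% = 7.71732% of Oakhollow Pharma AG.
Direct interest in Oakhollow Pharma AG: 3%.
Aggregating (R2): 1.54154% + 7.71732% + 3% = 12.25886%.
12.25886% falls short of the 50% threshold by 37.74114 percentage points.

37.74114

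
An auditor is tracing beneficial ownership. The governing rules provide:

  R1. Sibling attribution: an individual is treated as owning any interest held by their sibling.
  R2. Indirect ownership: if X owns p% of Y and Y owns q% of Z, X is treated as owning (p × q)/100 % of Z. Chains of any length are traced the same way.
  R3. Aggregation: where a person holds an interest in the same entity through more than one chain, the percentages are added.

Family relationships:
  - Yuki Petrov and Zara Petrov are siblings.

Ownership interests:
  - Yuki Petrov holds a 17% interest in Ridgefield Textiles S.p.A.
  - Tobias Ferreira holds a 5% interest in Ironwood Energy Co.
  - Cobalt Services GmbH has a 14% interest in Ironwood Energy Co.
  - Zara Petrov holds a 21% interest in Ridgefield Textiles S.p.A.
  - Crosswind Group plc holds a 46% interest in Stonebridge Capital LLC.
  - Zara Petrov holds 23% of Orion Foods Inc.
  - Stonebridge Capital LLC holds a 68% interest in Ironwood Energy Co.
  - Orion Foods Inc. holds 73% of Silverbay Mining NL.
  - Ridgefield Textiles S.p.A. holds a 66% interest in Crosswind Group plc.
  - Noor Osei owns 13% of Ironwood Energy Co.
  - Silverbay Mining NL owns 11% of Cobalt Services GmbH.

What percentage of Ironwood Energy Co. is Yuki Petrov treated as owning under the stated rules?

8.10359%

By sibling attribution (R1), Yuki Petrov is treated as also owning Zara Petrov's interest in Ridgefield Textiles S.p.A, giving 17% + 21% = 38%.
By sibling attribution (R1), Yuki Petrov is treated as owning Zara Petrov's 23% interest in Orion Foods Inc.
Chain via Ridgefield Textiles S.p.A. → Crosswind Group plc → Stonebridge Capital LLC (R2): 38% × 66% × 46% × 68% = 7.845024% of Ironwood Energy Co.
Chain via Orion Foods Inc. → Silverbay Mining NL → Cobalt Services GmbH (R2): 23% × 73% × 11% × 14% = 0.258566% of Ironwood Energy Co.
Aggregating (R3): 7.845024% + 0.258566% = 8.10359%.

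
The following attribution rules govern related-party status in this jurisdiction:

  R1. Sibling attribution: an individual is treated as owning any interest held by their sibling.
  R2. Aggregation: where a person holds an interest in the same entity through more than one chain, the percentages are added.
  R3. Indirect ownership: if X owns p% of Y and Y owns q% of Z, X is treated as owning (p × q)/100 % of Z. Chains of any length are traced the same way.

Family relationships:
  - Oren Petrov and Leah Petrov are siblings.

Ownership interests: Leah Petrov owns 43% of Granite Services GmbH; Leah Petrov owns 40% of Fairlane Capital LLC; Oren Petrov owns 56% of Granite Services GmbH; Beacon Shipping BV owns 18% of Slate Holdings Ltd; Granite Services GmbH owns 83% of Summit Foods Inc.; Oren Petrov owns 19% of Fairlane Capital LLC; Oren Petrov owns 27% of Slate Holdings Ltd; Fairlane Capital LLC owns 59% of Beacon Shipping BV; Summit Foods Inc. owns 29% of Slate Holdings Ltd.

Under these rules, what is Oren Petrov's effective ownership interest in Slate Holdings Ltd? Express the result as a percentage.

57.0951%

By sibling attribution (R1), Oren Petrov is treated as also owning Leah Petrov's interest in Granite Services GmbH, giving 56% + 43% = 99%.
By sibling attribution (R1), Oren Petrov is treated as also owning Leah Petrov's interest in Fairlane Capital LLC, giving 19% + 40% = 59%.
Chain via Granite Services GmbH → Summit Foods Inc. (R3): 99% × 83% × 29% = 23.8293% of Slate Holdings Ltd.
Chain via Fairlane Capital LLC → Beacon Shipping BV (R3): 59% × 59% × 18% = 6.2658% of Slate Holdings Ltd.
Direct interest in Slate Holdings Ltd: 27%.
Aggregating (R2): 23.8293% + 6.2658% + 27% = 57.0951%.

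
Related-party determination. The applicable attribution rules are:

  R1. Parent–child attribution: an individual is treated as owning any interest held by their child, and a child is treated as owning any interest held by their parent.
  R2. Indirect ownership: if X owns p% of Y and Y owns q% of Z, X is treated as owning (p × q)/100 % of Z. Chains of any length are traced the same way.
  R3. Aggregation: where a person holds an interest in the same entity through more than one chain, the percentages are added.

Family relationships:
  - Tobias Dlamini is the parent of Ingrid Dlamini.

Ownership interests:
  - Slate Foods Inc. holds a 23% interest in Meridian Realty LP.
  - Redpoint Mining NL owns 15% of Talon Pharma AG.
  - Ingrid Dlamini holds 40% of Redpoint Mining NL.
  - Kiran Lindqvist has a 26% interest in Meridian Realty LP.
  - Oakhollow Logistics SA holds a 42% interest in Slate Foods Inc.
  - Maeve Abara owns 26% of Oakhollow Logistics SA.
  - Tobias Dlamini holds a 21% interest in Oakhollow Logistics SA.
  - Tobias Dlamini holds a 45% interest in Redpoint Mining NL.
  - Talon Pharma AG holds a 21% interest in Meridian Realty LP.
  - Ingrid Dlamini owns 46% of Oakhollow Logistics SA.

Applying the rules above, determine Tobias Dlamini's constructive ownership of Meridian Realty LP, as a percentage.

9.1497%

By parent–child attribution (R1), Tobias Dlamini is treated as also owning Ingrid Dlamini's interest in Oakhollow Logistics SA, giving 21% + 46% = 67%.
By parent–child attribution (R1), Tobias Dlamini is treated as also owning Ingrid Dlamini's interest in Redpoint Mining NL, giving 45% + 40% = 85%.
Chain via Oakhollow Logistics SA → Slate Foods Inc. (R2): 67% × 42% × 23% = 6.4722% of Meridian Realty LP.
Chain via Redpoint Mining NL → Talon Pharma AG (R2): 85% × 15% × 21% = 2.6775% of Meridian Realty LP.
Aggregating (R3): 6.4722% + 2.6775% = 9.1497%.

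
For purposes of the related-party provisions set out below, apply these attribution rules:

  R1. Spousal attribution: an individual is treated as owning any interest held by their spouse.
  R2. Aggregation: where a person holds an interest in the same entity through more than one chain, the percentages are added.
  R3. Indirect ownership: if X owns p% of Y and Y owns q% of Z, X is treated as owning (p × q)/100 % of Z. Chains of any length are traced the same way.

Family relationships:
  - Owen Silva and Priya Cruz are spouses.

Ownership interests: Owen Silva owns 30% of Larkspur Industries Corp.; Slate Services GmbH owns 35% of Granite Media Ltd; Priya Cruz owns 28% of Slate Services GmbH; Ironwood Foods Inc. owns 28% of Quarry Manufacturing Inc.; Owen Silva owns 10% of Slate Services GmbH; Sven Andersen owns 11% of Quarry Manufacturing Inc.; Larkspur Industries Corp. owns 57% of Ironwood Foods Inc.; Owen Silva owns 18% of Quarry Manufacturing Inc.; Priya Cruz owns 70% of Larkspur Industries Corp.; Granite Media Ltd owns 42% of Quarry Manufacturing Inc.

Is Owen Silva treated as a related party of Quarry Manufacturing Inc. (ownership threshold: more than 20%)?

Yes

By spousal attribution (R1), Owen Silva is treated as also owning Priya Cruz's interest in Larkspur Industries Corp, giving 30% + 70% = 100%.
By spousal attribution (R1), Owen Silva is treated as also owning Priya Cruz's interest in Slate Services GmbH, giving 10% + 28% = 38%.
Chain via Larkspur Industries Corp. → Ironwood Foods Inc. (R3): 100% × 57% × 28% = 15.96% of Quarry Manufacturing Inc.
Chain via Slate Services GmbH → Granite Media Ltd (R3): 38% × 35% × 42% = 5.586% of Quarry Manufacturing Inc.
Direct interest in Quarry Manufacturing Inc: 18%.
Aggregating (R2): 15.96% + 5.586% + 18% = 39.546%.
39.546% exceeds the 20% threshold, so Owen is a related party to Quarry Manufacturing Inc.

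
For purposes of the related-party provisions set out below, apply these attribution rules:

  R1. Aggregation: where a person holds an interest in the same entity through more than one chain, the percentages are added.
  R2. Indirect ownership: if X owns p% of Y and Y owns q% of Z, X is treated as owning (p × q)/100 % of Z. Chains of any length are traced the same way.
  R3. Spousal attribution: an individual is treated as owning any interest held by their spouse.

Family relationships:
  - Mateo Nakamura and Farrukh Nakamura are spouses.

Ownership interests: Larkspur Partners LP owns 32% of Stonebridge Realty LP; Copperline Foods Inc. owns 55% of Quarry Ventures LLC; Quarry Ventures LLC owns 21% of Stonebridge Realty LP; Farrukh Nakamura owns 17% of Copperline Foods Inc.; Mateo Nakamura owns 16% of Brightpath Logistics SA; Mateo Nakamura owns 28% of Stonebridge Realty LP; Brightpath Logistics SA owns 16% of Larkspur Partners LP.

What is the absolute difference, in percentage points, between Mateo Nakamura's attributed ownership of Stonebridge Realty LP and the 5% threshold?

25.7827

By spousal attribution (R3), Mateo Nakamura is treated as owning Farrukh Nakamura's 17% interest in Copperline Foods Inc.
Chain via Brightpath Logistics SA → Larkspur Partners LP (R2): 16% × 16% × 32% = 0.8192% of Stonebridge Realty LP.
Direct interest in Stonebridge Realty LP: 28%.
Chain via Copperline Foods Inc. → Quarry Ventures LLC (R2): 17% × 55% × 21% = 1.9635% of Stonebridge Realty LP.
Aggregating (R1): 0.8192% + 28% + 1.9635% = 30.7827%.
30.7827% exceeds the 5% threshold by 25.7827 percentage points.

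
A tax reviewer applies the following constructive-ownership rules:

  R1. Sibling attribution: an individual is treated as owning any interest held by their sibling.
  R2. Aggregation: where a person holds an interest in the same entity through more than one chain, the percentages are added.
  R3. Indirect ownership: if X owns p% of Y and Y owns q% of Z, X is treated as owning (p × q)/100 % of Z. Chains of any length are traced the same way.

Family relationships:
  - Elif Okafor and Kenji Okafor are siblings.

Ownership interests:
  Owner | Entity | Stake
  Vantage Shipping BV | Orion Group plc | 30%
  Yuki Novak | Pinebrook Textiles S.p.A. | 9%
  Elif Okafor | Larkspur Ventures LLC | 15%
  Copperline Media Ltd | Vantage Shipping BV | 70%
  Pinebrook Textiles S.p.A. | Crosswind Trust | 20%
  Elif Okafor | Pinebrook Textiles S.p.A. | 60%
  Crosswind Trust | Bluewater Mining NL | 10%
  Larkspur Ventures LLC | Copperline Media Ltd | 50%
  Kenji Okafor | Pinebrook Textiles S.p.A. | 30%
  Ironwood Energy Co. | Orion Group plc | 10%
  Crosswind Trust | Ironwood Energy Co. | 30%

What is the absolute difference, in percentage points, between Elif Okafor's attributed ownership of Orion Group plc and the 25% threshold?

By sibling attribution (R1), Elif Okafor is treated as also owning Kenji Okafor's interest in Pinebrook Textiles S.p.A, giving 60% + 30% = 90%.
Chain via Larkspur Ventures LLC → Copperline Media Ltd → Vantage Shipping BV (R3): 15% × 50% × 70% × 30% = 1.575% of Orion Group plc.
Chain via Pinebrook Textiles S.p.A. → Crosswind Trust → Ironwood Energy Co. (R3): 90% × 20% × 30% × 10% = 0.54% of Orion Group plc.
Aggregating (R2): 1.575% + 0.54% = 2.115%.
2.115% falls short of the 25% threshold by 22.885 percentage points.

22.885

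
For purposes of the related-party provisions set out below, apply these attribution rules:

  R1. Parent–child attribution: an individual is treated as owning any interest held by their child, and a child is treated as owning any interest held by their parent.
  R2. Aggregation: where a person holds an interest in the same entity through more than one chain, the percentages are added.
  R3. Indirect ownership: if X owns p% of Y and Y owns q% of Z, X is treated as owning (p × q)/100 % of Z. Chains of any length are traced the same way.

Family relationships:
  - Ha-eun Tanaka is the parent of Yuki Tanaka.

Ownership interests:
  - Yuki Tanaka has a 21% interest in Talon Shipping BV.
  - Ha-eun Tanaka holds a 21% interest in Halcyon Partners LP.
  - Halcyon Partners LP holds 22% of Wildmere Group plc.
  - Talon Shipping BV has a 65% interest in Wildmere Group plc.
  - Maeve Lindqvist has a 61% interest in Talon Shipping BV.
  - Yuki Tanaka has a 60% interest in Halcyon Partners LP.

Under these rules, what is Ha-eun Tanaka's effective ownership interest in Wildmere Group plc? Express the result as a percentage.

By parent–child attribution (R1), Ha-eun Tanaka is treated as also owning Yuki Tanaka's interest in Halcyon Partners LP, giving 21% + 60% = 81%.
By parent–child attribution (R1), Ha-eun Tanaka is treated as owning Yuki Tanaka's 21% interest in Talon Shipping BV.
Chain via Halcyon Partners LP (R3): 81% × 22% = 17.82% of Wildmere Group plc.
Chain via Talon Shipping BV (R3): 21% × 65% = 13.65% of Wildmere Group plc.
Aggregating (R2): 17.82% + 13.65% = 31.47%.

31.47%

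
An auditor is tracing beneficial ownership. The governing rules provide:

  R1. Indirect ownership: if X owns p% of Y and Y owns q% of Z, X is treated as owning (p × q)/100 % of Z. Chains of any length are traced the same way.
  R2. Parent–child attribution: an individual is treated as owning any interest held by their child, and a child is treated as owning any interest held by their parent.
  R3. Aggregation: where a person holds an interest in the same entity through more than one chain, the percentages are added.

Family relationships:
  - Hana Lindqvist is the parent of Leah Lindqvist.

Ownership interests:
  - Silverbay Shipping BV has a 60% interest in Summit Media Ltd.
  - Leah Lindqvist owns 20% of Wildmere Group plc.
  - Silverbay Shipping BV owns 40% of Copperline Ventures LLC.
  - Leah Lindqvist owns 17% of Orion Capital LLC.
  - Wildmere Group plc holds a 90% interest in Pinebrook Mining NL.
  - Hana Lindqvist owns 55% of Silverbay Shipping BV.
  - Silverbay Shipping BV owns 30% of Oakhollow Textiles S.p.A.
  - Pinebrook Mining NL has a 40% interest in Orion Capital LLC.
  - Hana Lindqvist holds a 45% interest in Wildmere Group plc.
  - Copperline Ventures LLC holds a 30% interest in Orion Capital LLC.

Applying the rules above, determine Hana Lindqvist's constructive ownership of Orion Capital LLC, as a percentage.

By parent–child attribution (R2), Hana Lindqvist is treated as also owning Leah Lindqvist's interest in Wildmere Group plc, giving 45% + 20% = 65%.
By parent–child attribution (R2), Hana Lindqvist is treated as owning Leah Lindqvist's 17% interest in Orion Capital LLC.
Chain via Silverbay Shipping BV → Copperline Ventures LLC (R1): 55% × 40% × 30% = 6.6% of Orion Capital LLC.
Chain via Wildmere Group plc → Pinebrook Mining NL (R1): 65% × 90% × 40% = 23.4% of Orion Capital LLC.
Direct interest in Orion Capital LLC: 17%.
Aggregating (R3): 6.6% + 23.4% + 17% = 47%.

47%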